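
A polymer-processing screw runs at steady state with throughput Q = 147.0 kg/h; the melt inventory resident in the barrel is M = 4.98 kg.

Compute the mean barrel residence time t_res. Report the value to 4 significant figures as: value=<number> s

value=122.0 s

Q_s = Q / 3600 = 147.0 / 3600 = 0.0408333 kg/s
t_res = M / Q_s = 4.98 / 0.0408333 = 121.959 s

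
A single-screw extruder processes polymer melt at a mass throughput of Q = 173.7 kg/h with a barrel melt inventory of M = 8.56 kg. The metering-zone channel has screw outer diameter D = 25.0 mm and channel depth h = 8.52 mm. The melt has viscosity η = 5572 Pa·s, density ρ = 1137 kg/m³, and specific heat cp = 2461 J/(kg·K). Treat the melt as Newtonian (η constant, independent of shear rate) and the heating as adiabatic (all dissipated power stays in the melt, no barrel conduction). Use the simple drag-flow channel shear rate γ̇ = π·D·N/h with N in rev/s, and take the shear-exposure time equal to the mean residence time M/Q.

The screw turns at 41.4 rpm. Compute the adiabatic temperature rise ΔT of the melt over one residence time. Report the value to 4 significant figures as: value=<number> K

Q_s = Q / 3600 = 173.7 / 3600 = 0.04825 kg/s
t_res = M / Q_s = 8.56 ÷ 0.04825 = 177.409 s
Convert to SI: D = 0.025 m, h = 0.00852 m, N = 41.4/60 = 0.69 rev/s
Shear rate: γ̇ = πDN/h = π·0.025·0.69/0.00852 = 6.36062 s⁻¹
Adiabatic rise: ΔT = η γ̇² t_res / (ρ cp) = 5572·(6.36062)²·177.409 / (1137·2461) = 14.2927 K

value=14.29 K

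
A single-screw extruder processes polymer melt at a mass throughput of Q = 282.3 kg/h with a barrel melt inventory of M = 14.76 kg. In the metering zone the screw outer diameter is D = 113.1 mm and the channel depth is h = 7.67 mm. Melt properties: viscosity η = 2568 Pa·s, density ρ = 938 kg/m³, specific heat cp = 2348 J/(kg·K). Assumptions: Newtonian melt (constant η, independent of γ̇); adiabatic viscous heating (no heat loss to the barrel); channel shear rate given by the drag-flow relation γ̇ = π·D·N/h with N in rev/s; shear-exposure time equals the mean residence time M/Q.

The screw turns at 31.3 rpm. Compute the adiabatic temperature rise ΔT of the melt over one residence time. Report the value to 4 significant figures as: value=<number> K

value=128.2 K

Throughput in SI: Q_s = 282.3 kg/h ÷ 3600 s/h = 0.0784167 kg/s
t_res = M / Q_s = 14.76 / 0.0784167 = 188.225 s
D = 113.1 mm = 0.1131 m;  h = 7.67 mm = 0.00767 m;  N = 31.3 rpm / 60 = 0.521667 rev/s
γ̇ = π·D·N / h = π · 0.1131 · 0.521667 / 0.00767 = 24.1663 s⁻¹
ΔT = η·γ̇²·t_res / (ρ·cp) = 2568 · (24.1663)² · 188.225 / (938 · 2348) = 128.172 K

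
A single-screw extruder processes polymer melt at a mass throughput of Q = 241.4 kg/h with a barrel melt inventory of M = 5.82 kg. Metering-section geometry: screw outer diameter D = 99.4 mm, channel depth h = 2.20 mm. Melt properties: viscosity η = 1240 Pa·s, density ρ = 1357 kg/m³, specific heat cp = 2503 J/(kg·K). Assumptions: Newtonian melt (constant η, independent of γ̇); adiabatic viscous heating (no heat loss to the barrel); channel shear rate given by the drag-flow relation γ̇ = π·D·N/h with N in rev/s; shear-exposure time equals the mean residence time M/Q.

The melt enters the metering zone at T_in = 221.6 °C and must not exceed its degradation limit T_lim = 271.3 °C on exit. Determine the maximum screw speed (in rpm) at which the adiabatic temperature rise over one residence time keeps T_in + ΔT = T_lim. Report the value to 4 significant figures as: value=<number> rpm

value=16.74 rpm

Throughput in SI: Q_s = 241.4 kg/h ÷ 3600 s/h = 0.0670556 kg/s
t_res = M / Q_s = 5.82 / 0.0670556 = 86.7937 s
D = 99.4 mm = 0.0994 m;  h = 2.20 mm = 0.0022 m
Allowable rise: ΔT_a = T_lim − T_in = 271.3 − 221.6 = 49.7 K
γ̇_max² = ΔT_a·ρ·cp/(η·t_res) = 49.7·1357·2503/(1240·86.7937) = 1568.51 s⁻²
γ̇_max = √1568.51 = 39.6044 s⁻¹
N_max = γ̇_max·h / (π·D) = 39.6044 · 0.0022 / (π · 0.0994) = 0.279017 rev/s = 16.741 rpm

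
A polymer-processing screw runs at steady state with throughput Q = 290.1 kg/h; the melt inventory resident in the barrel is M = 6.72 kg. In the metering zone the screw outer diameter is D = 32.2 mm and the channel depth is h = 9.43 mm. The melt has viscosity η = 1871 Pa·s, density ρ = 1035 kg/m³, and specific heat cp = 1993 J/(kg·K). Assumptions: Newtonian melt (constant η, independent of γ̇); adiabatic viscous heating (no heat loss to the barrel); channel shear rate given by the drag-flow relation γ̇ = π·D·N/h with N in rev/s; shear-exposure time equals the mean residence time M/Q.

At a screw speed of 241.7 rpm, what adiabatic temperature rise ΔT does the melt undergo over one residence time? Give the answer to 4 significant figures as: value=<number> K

value=141.3 K

Q_s = Q / 3600 = 290.1 / 3600 = 0.0805833 kg/s
Mean residence time: t_res = M/Q_s = 6.72 kg / 0.0805833 kg/s = 83.3919 s
D = 32.2 mm = 0.0322 m;  h = 9.43 mm = 0.00943 m;  N = 241.7 rpm / 60 = 4.02833 rev/s
γ̇ = π·D·N / h = π · 0.0322 · 4.02833 / 0.00943 = 43.2135 s⁻¹
Adiabatic rise: ΔT = η γ̇² t_res / (ρ cp) = 1871·(43.2135)²·83.3919 / (1035·1993) = 141.25 K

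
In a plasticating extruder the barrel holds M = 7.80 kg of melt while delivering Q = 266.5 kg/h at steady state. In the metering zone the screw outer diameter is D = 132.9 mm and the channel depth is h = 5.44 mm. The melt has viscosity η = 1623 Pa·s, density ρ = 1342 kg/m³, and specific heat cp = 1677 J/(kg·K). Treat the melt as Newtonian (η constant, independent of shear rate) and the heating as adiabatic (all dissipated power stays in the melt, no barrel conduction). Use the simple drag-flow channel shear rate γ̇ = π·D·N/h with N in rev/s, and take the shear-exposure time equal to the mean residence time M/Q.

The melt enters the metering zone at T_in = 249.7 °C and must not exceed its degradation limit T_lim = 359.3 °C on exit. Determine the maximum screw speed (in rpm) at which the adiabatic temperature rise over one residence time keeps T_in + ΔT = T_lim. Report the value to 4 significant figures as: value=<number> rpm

value=29.69 rpm

Q_s = Q / 3600 = 266.5 / 3600 = 0.0740278 kg/s
t_res = M / Q_s = 7.80 ÷ 0.0740278 = 105.366 s
Geometry in SI: D = 132.9 mm → 0.1329 m, h = 5.44 mm → 0.00544 m
ΔT_a = T_lim − T_in = 359.3 − 249.7 = 109.6 K
γ̇_max² = ΔT_a·ρ·cp / (η·t_res) = [109.6 × 1342 × 1677] / [1623 × 105.366] = 1442.37 s⁻²
γ̇_max = sqrt(1442.37) = 37.9786 s⁻¹
Solve γ̇ = πDN/h for N: N_max = γ̇_max·h/(π·D) = 37.9786 × 0.00544 / (π × 0.1329) = 0.494838 rev/s = 29.6903 rpm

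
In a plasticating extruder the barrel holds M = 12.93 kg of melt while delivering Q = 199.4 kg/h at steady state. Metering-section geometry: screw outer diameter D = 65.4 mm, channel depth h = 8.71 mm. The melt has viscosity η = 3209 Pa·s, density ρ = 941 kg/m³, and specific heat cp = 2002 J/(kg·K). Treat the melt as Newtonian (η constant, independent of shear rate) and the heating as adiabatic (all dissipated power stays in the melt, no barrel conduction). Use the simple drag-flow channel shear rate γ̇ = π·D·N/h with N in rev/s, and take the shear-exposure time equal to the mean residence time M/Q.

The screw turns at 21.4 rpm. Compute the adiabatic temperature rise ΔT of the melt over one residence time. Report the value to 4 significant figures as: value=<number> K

value=28.15 K

Throughput in SI: Q_s = 199.4 kg/h ÷ 3600 s/h = 0.0553889 kg/s
t_res = M / Q_s = 12.93 ÷ 0.0553889 = 233.44 s
Geometry in metres: D = 65.4 mm → 0.0654 m, h = 8.71 mm → 0.00871 m; screw speed N = 21.4 rpm = 0.356667 rev/s
γ̇ = π·D·N / h = π · 0.0654 · 0.356667 / 0.00871 = 8.41341 s⁻¹
ΔT = η·γ̇²·t_res/(ρ·cp) = [3209 × 8.41341² × 233.44] / [941 × 2002] = 28.1472 K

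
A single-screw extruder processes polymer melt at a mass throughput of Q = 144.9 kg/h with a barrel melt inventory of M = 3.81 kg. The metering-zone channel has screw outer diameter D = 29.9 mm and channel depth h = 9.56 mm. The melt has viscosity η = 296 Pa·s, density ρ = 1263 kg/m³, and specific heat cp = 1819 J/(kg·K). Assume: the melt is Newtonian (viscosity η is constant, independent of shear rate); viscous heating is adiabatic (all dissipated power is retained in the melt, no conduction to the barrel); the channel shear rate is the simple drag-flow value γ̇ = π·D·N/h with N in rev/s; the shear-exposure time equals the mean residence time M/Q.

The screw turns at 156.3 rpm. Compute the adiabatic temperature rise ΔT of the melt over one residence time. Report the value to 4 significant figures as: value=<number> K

value=7.990 K

Q_s = Q / 3600 = 144.9 / 3600 = 0.04025 kg/s
t_res = M / Q_s = 3.81 / 0.04025 = 94.6584 s
Geometry in metres: D = 29.9 mm → 0.0299 m, h = 9.56 mm → 0.00956 m; screw speed N = 156.3 rpm = 2.605 rev/s
γ̇ = π·D·N / h = π · 0.0299 · 2.605 / 0.00956 = 25.5959 s⁻¹
Adiabatic rise: ΔT = η γ̇² t_res / (ρ cp) = 296·(25.5959)²·94.6584 / (1263·1819) = 7.99018 K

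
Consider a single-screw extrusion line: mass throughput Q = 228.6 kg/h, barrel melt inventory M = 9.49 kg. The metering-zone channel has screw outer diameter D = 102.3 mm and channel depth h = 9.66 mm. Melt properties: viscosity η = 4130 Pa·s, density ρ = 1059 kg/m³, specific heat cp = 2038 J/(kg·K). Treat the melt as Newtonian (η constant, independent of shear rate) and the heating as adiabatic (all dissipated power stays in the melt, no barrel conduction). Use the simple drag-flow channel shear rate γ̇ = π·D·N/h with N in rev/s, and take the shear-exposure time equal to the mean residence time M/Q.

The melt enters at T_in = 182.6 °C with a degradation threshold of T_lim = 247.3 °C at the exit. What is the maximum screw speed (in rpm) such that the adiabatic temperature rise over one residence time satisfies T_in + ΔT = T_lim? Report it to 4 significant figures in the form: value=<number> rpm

Throughput in SI: Q_s = 228.6 kg/h ÷ 3600 s/h = 0.0635 kg/s
t_res = M / Q_s = 9.49 / 0.0635 = 149.449 s
Convert to metres: D = 0.1023 m, h = 0.00966 m
ΔT_a = T_lim − T_in = 247.3 − 182.6 = 64.7 K
γ̇_max² = ΔT_a·ρ·cp / (η·t_res) = [64.7 × 1059 × 2038] / [4130 × 149.449] = 226.236 s⁻²
γ̇_max = √226.236 = 15.0411 s⁻¹
N_max = γ̇_max h / (πD) = 15.0411·0.00966/(π·0.1023) = 0.452098 rev/s → ×60 = 27.1259 rpm

value=27.13 rpm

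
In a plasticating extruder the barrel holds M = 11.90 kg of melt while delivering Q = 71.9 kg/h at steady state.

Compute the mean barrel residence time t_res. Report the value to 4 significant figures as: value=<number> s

Convert throughput: Q = 71.9 kg/h = 71.9/3600 = 0.0199722 kg/s
t_res = M / Q_s = 11.90 / 0.0199722 = 595.828 s

value=595.8 s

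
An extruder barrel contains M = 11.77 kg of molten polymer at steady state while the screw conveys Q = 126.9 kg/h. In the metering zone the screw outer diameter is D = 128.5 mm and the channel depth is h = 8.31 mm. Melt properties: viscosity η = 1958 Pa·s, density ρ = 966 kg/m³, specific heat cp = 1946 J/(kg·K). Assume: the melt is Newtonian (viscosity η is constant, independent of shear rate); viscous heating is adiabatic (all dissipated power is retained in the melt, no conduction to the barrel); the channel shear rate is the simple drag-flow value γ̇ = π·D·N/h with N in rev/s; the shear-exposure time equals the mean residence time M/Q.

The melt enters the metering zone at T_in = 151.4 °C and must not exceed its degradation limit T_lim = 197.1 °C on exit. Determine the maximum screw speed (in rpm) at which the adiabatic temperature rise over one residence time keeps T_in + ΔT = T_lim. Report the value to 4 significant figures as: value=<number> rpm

value=14.16 rpm

Q_s = Q / 3600 = 126.9 / 3600 = 0.03525 kg/s
Mean residence time: t_res = M/Q_s = 11.77 kg / 0.03525 kg/s = 333.901 s
Geometry in SI: D = 128.5 mm → 0.1285 m, h = 8.31 mm → 0.00831 m
Allowable rise: ΔT_a = T_lim − T_in = 197.1 − 151.4 = 45.7 K
Invert ΔT = ηγ̇²t_res/(ρcp) for γ̇: γ̇_max² = ΔT_a ρ cp / (η t_res) = 45.7·966·1946 / (1958·333.901) = 131.403 s⁻²
Take the square root: γ̇_max = √(131.403) = 11.4631 s⁻¹
N_max = γ̇_max·h / (π·D) = 11.4631 · 0.00831 / (π · 0.1285) = 0.235967 rev/s = 14.158 rpm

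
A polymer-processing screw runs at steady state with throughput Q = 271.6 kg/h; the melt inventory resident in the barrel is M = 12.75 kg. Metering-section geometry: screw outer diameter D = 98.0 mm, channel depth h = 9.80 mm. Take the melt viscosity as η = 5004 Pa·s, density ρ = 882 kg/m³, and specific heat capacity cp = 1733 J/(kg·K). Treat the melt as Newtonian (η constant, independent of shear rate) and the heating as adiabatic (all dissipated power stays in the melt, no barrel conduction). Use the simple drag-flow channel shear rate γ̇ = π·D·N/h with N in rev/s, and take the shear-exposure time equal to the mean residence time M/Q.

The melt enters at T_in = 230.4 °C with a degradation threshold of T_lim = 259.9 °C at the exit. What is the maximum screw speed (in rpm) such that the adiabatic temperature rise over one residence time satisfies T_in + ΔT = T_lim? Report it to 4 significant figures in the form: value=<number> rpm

Convert throughput: Q = 271.6 kg/h = 271.6/3600 = 0.0754444 kg/s
t_res = M / Q_s = 12.75 ÷ 0.0754444 = 168.999 s
D = 98.0 mm = 0.098 m;  h = 9.80 mm = 0.0098 m
Allowable rise: ΔT_a = T_lim − T_in = 259.9 − 230.4 = 29.5 K
γ̇_max² = ΔT_a·ρ·cp/(η·t_res) = 29.5·882·1733/(5004·168.999) = 53.3199 s⁻²
Take the square root: γ̇_max = √(53.3199) = 7.30204 s⁻¹
N_max = γ̇_max h / (πD) = 7.30204·0.0098/(π·0.098) = 0.232431 rev/s → ×60 = 13.9459 rpm

value=13.95 rpm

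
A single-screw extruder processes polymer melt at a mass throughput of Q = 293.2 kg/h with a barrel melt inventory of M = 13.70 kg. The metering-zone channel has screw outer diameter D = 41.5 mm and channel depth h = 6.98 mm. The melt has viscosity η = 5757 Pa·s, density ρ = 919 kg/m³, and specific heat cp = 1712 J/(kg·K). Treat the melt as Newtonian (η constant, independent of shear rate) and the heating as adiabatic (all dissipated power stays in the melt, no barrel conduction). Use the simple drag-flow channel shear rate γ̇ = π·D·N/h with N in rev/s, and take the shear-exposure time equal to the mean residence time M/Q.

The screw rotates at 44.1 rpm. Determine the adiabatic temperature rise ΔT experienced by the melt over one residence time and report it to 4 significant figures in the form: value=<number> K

value=116.0 K

Throughput in SI: Q_s = 293.2 kg/h ÷ 3600 s/h = 0.0814444 kg/s
t_res = M / Q_s = 13.70 / 0.0814444 = 168.213 s
Geometry in metres: D = 41.5 mm → 0.0415 m, h = 6.98 mm → 0.00698 m; screw speed N = 44.1 rpm = 0.735 rev/s
γ̇ = π·D·N / h = π · 0.0415 · 0.735 / 0.00698 = 13.7287 s⁻¹
Adiabatic rise: ΔT = η γ̇² t_res / (ρ cp) = 5757·(13.7287)²·168.213 / (919·1712) = 116.01 K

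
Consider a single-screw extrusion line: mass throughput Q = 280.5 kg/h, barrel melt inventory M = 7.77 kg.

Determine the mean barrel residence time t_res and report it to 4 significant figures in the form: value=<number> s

Q_s = Q / 3600 = 280.5 / 3600 = 0.0779167 kg/s
Mean residence time: t_res = M/Q_s = 7.77 kg / 0.0779167 kg/s = 99.7219 s

value=99.72 s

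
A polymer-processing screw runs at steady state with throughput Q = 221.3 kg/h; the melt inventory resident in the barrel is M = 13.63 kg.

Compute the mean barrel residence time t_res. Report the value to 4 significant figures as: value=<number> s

value=221.7 s

Throughput in SI: Q_s = 221.3 kg/h ÷ 3600 s/h = 0.0614722 kg/s
t_res = M / Q_s = 13.63 / 0.0614722 = 221.726 s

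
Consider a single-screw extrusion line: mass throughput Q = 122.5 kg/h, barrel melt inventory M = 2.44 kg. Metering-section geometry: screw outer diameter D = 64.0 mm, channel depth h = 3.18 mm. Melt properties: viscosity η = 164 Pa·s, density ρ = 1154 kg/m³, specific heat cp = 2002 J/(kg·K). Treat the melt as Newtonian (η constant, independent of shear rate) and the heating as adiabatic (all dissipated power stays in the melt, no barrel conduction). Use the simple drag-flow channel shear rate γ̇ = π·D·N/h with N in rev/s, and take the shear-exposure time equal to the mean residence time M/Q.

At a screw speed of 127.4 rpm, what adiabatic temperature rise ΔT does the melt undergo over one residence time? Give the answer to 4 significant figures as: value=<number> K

value=91.74 K

Q_s = Q / 3600 = 122.5 / 3600 = 0.0340278 kg/s
t_res = M / Q_s = 2.44 ÷ 0.0340278 = 71.7061 s
Convert to SI: D = 0.064 m, h = 0.00318 m, N = 127.4/60 = 2.12333 rev/s
Shear rate: γ̇ = πDN/h = π·0.064·2.12333/0.00318 = 134.252 s⁻¹
Adiabatic rise: ΔT = η γ̇² t_res / (ρ cp) = 164·(134.252)²·71.7061 / (1154·2002) = 91.7428 K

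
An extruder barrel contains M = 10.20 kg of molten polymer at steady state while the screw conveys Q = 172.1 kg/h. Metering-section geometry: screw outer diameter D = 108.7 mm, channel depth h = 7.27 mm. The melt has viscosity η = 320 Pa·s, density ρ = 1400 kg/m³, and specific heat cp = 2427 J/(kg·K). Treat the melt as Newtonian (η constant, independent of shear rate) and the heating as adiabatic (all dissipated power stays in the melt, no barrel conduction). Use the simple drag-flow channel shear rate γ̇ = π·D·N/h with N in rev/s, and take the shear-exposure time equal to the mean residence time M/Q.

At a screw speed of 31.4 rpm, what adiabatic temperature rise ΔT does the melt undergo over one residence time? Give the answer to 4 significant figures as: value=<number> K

value=12.14 K

Throughput in SI: Q_s = 172.1 kg/h ÷ 3600 s/h = 0.0478056 kg/s
Mean residence time: t_res = M/Q_s = 10.20 kg / 0.0478056 kg/s = 213.364 s
D = 108.7 mm = 0.1087 m;  h = 7.27 mm = 0.00727 m;  N = 31.4 rpm / 60 = 0.523333 rev/s
γ̇ = π D N / h = (π)(0.1087)(0.523333) / 0.00727 = 24.5824 s⁻¹
ΔT = η·γ̇²·t_res / (ρ·cp) = 320 · (24.5824)² · 213.364 / (1400 · 2427) = 12.1429 K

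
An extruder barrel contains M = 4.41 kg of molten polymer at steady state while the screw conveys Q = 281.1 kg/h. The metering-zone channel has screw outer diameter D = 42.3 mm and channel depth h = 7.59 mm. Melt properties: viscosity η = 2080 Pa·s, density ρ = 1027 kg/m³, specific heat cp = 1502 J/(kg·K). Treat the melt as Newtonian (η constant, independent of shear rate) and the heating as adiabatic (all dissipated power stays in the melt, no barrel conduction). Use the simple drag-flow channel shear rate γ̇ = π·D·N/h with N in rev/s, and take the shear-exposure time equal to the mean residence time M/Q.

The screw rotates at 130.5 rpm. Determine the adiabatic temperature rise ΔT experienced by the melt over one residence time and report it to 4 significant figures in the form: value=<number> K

Convert throughput: Q = 281.1 kg/h = 281.1/3600 = 0.0780833 kg/s
t_res = M / Q_s = 4.41 / 0.0780833 = 56.4781 s
Geometry in metres: D = 42.3 mm → 0.0423 m, h = 7.59 mm → 0.00759 m; screw speed N = 130.5 rpm = 2.175 rev/s
Shear rate: γ̇ = πDN/h = π·0.0423·2.175/0.00759 = 38.0809 s⁻¹
Adiabatic rise: ΔT = η γ̇² t_res / (ρ cp) = 2080·(38.0809)²·56.4781 / (1027·1502) = 110.438 K

value=110.4 K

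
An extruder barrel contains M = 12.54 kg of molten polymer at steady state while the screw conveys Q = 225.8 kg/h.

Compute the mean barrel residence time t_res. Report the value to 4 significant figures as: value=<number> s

Throughput in SI: Q_s = 225.8 kg/h ÷ 3600 s/h = 0.0627222 kg/s
t_res = M / Q_s = 12.54 / 0.0627222 = 199.929 s

value=199.9 s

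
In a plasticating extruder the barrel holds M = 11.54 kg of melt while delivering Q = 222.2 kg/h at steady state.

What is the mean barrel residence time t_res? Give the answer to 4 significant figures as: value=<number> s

Q_s = Q / 3600 = 222.2 / 3600 = 0.0617222 kg/s
t_res = M / Q_s = 11.54 / 0.0617222 = 186.967 s

value=187.0 s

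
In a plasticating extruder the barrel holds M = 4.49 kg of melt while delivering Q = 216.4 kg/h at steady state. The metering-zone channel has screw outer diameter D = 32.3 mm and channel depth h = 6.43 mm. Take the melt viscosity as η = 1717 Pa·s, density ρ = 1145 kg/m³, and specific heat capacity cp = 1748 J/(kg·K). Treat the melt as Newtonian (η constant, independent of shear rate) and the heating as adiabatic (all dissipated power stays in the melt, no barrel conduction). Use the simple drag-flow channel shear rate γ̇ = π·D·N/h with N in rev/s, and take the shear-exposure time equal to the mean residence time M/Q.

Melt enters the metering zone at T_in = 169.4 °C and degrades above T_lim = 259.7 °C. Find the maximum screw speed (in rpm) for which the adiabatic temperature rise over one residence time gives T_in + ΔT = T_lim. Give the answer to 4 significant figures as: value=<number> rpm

Q_s = Q / 3600 = 216.4 / 3600 = 0.0601111 kg/s
Mean residence time: t_res = M/Q_s = 4.49 kg / 0.0601111 kg/s = 74.695 s
Convert to metres: D = 0.0323 m, h = 0.00643 m
Allowable rise: ΔT_a = T_lim − T_in = 259.7 − 169.4 = 90.3 K
Invert ΔT = ηγ̇²t_res/(ρcp) for γ̇: γ̇_max² = ΔT_a ρ cp / (η t_res) = 90.3·1145·1748 / (1717·74.695) = 1409.2 s⁻²
γ̇_max = √1409.2 = 37.5393 s⁻¹
Solve γ̇ = πDN/h for N: N_max = γ̇_max·h/(π·D) = 37.5393 × 0.00643 / (π × 0.0323) = 2.37873 rev/s = 142.724 rpm

value=142.7 rpm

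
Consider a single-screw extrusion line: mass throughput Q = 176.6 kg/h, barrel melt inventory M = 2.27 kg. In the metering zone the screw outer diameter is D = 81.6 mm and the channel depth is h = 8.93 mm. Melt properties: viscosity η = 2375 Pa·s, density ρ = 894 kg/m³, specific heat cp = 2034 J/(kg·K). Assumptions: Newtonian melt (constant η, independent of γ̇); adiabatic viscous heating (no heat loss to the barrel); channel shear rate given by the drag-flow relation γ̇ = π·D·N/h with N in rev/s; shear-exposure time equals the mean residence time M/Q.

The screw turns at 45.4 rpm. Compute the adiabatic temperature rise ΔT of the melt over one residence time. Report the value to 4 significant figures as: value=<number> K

value=28.52 K

Convert throughput: Q = 176.6 kg/h = 176.6/3600 = 0.0490556 kg/s
t_res = M / Q_s = 2.27 / 0.0490556 = 46.2741 s
D = 81.6 mm = 0.0816 m;  h = 8.93 mm = 0.00893 m;  N = 45.4 rpm / 60 = 0.756667 rev/s
γ̇ = π D N / h = (π)(0.0816)(0.756667) / 0.00893 = 21.7217 s⁻¹
ΔT = η·γ̇²·t_res / (ρ·cp) = 2375 · (21.7217)² · 46.2741 / (894 · 2034) = 28.5167 K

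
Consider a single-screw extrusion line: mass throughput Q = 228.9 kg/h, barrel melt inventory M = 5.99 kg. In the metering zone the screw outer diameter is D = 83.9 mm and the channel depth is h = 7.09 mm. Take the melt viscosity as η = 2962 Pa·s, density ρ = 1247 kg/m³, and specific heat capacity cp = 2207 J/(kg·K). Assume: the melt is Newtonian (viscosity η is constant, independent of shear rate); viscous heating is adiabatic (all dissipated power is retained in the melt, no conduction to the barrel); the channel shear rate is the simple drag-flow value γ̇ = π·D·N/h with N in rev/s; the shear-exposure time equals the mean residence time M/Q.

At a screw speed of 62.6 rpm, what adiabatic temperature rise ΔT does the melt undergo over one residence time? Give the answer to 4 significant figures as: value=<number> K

value=152.5 K

Convert throughput: Q = 228.9 kg/h = 228.9/3600 = 0.0635833 kg/s
t_res = M / Q_s = 5.99 ÷ 0.0635833 = 94.2071 s
D = 83.9 mm = 0.0839 m;  h = 7.09 mm = 0.00709 m;  N = 62.6 rpm / 60 = 1.04333 rev/s
γ̇ = π D N / h = (π)(0.0839)(1.04333) / 0.00709 = 38.7872 s⁻¹
Adiabatic rise: ΔT = η γ̇² t_res / (ρ cp) = 2962·(38.7872)²·94.2071 / (1247·2207) = 152.538 K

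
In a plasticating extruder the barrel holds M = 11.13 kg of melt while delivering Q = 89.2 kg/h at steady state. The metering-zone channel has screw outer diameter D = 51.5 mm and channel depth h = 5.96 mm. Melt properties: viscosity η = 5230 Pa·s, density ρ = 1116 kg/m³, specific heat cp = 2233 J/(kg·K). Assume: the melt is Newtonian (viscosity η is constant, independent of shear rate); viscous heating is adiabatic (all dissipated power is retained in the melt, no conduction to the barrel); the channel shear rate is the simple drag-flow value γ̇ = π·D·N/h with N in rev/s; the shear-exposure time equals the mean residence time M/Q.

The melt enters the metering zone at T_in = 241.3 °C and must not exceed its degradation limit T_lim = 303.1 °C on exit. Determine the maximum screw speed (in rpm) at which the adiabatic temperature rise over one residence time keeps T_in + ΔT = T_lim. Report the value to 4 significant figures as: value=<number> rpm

Throughput in SI: Q_s = 89.2 kg/h ÷ 3600 s/h = 0.0247778 kg/s
Mean residence time: t_res = M/Q_s = 11.13 kg / 0.0247778 kg/s = 449.193 s
Geometry in SI: D = 51.5 mm → 0.0515 m, h = 5.96 mm → 0.00596 m
ΔT_a = T_lim − T_in = 303.1 °C − 241.3 °C = 61.8 K
Invert ΔT = ηγ̇²t_res/(ρcp) for γ̇: γ̇_max² = ΔT_a ρ cp / (η t_res) = 61.8·1116·2233 / (5230·449.193) = 65.5552 s⁻²
γ̇_max = √65.5552 = 8.09661 s⁻¹
N_max = γ̇_max h / (πD) = 8.09661·0.00596/(π·0.0515) = 0.298258 rev/s → ×60 = 17.8955 rpm

value=17.90 rpm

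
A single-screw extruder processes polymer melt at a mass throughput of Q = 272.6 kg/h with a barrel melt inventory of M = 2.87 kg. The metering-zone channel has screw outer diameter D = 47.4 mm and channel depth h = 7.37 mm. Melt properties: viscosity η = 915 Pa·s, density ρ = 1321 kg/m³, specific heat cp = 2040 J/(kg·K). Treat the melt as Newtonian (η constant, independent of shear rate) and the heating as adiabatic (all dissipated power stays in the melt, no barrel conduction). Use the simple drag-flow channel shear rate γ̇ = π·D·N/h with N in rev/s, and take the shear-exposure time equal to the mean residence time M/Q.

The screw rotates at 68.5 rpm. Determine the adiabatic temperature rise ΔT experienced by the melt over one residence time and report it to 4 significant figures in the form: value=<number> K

Throughput in SI: Q_s = 272.6 kg/h ÷ 3600 s/h = 0.0757222 kg/s
t_res = M / Q_s = 2.87 ÷ 0.0757222 = 37.9017 s
Convert to SI: D = 0.0474 m, h = 0.00737 m, N = 68.5/60 = 1.14167 rev/s
γ̇ = π·D·N / h = π · 0.0474 · 1.14167 / 0.00737 = 23.0675 s⁻¹
ΔT = η·γ̇²·t_res/(ρ·cp) = [915 × 23.0675² × 37.9017] / [1321 × 2040] = 6.84773 K

value=6.848 K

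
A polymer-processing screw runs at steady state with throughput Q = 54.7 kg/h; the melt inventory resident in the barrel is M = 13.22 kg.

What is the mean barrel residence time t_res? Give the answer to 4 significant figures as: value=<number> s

value=870.1 s

Convert throughput: Q = 54.7 kg/h = 54.7/3600 = 0.0151944 kg/s
t_res = M / Q_s = 13.22 / 0.0151944 = 870.055 s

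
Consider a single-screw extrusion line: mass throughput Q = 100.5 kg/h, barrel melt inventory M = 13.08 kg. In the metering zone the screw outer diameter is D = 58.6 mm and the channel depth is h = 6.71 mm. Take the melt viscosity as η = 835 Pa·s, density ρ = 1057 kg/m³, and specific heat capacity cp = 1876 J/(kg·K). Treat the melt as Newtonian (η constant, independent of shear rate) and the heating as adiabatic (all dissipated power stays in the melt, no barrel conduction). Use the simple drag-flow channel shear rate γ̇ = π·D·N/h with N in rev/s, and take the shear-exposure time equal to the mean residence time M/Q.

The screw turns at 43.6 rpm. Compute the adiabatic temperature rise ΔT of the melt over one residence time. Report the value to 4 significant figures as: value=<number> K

Throughput in SI: Q_s = 100.5 kg/h ÷ 3600 s/h = 0.0279167 kg/s
Mean residence time: t_res = M/Q_s = 13.08 kg / 0.0279167 kg/s = 468.537 s
Convert to SI: D = 0.0586 m, h = 0.00671 m, N = 43.6/60 = 0.726667 rev/s
γ̇ = π D N / h = (π)(0.0586)(0.726667) / 0.00671 = 19.937 s⁻¹
Adiabatic rise: ΔT = η γ̇² t_res / (ρ cp) = 835·(19.937)²·468.537 / (1057·1876) = 78.423 K

value=78.42 K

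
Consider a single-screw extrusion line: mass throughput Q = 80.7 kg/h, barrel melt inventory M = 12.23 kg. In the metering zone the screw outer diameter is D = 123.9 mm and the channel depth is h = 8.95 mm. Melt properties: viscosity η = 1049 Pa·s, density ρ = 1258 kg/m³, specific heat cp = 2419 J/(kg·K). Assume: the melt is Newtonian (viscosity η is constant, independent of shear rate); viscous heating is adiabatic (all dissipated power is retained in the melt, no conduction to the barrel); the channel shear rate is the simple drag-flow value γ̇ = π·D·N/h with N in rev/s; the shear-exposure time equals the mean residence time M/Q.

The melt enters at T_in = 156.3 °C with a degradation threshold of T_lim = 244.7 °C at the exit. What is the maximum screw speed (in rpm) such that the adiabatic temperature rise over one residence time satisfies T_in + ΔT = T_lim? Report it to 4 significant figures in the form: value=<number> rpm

value=29.91 rpm

Convert throughput: Q = 80.7 kg/h = 80.7/3600 = 0.0224167 kg/s
t_res = M / Q_s = 12.23 ÷ 0.0224167 = 545.576 s
Convert to metres: D = 0.1239 m, h = 0.00895 m
ΔT_a = T_lim − T_in = 244.7 − 156.3 = 88.4 K
γ̇_max² = ΔT_a·ρ·cp / (η·t_res) = [88.4 × 1258 × 2419] / [1049 × 545.576] = 470.043 s⁻²
Take the square root: γ̇_max = √(470.043) = 21.6805 s⁻¹
N_max = γ̇_max·h / (π·D) = 21.6805 · 0.00895 / (π · 0.1239) = 0.498506 rev/s = 29.9104 rpm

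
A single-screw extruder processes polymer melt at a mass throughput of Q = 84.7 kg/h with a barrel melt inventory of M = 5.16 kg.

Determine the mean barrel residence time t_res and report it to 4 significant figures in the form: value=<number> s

value=219.3 s

Convert throughput: Q = 84.7 kg/h = 84.7/3600 = 0.0235278 kg/s
Mean residence time: t_res = M/Q_s = 5.16 kg / 0.0235278 kg/s = 219.315 s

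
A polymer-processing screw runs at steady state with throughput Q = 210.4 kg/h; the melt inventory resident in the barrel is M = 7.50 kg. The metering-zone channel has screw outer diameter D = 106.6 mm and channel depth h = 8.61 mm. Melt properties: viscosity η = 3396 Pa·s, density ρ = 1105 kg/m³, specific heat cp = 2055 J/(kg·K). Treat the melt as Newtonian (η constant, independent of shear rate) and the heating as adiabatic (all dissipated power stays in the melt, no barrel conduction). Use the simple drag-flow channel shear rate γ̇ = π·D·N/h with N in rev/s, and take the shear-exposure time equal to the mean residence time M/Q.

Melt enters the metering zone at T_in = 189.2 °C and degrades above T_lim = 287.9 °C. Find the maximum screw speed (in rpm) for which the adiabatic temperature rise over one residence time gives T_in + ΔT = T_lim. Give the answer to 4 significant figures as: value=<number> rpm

Q_s = Q / 3600 = 210.4 / 3600 = 0.0584444 kg/s
t_res = M / Q_s = 7.50 / 0.0584444 = 128.327 s
Convert to metres: D = 0.1066 m, h = 0.00861 m
Allowable rise: ΔT_a = T_lim − T_in = 287.9 − 189.2 = 98.7 K
Invert ΔT = ηγ̇²t_res/(ρcp) for γ̇: γ̇_max² = ΔT_a ρ cp / (η t_res) = 98.7·1105·2055 / (3396·128.327) = 514.287 s⁻²
Take the square root: γ̇_max = √(514.287) = 22.6779 s⁻¹
Solve γ̇ = πDN/h for N: N_max = γ̇_max·h/(π·D) = 22.6779 × 0.00861 / (π × 0.1066) = 0.583041 rev/s = 34.9824 rpm

value=34.98 rpm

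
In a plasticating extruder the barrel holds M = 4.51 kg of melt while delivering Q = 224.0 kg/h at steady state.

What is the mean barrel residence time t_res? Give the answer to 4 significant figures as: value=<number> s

Throughput in SI: Q_s = 224.0 kg/h ÷ 3600 s/h = 0.0622222 kg/s
Mean residence time: t_res = M/Q_s = 4.51 kg / 0.0622222 kg/s = 72.4821 s

value=72.48 s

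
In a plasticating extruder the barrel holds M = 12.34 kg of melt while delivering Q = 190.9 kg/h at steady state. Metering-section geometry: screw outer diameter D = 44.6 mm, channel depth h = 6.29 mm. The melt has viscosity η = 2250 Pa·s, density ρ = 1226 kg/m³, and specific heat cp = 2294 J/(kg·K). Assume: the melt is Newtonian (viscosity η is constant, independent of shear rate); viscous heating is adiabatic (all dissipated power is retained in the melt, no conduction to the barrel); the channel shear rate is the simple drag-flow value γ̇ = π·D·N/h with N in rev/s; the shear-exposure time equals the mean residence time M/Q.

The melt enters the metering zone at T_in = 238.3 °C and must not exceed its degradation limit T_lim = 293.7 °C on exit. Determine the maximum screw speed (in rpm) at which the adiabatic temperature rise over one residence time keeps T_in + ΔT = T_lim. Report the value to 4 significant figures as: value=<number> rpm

Q_s = Q / 3600 = 190.9 / 3600 = 0.0530278 kg/s
t_res = M / Q_s = 12.34 / 0.0530278 = 232.708 s
Convert to metres: D = 0.0446 m, h = 0.00629 m
ΔT_a = T_lim − T_in = 293.7 − 238.3 = 55.4 K
γ̇_max² = ΔT_a·ρ·cp / (η·t_res) = [55.4 × 1226 × 2294] / [2250 × 232.708] = 297.577 s⁻²
γ̇_max = √297.577 = 17.2504 s⁻¹
Solve γ̇ = πDN/h for N: N_max = γ̇_max·h/(π·D) = 17.2504 × 0.00629 / (π × 0.0446) = 0.7744 rev/s = 46.464 rpm

value=46.46 rpm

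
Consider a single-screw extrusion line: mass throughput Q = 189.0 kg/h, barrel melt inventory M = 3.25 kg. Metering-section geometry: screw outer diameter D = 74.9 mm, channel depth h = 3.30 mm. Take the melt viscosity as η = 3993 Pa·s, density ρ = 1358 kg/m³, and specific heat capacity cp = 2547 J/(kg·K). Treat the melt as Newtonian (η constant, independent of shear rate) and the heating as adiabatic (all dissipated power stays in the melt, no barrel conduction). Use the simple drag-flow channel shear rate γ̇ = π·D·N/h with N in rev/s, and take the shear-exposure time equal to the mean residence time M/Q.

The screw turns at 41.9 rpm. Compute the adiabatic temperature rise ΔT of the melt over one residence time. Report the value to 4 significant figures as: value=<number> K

Q_s = Q / 3600 = 189.0 / 3600 = 0.0525 kg/s
Mean residence time: t_res = M/Q_s = 3.25 kg / 0.0525 kg/s = 61.9048 s
Convert to SI: D = 0.0749 m, h = 0.0033 m, N = 41.9/60 = 0.698333 rev/s
γ̇ = π D N / h = (π)(0.0749)(0.698333) / 0.0033 = 49.7944 s⁻¹
ΔT = η·γ̇²·t_res / (ρ·cp) = 3993 · (49.7944)² · 61.9048 / (1358 · 2547) = 177.197 K

value=177.2 K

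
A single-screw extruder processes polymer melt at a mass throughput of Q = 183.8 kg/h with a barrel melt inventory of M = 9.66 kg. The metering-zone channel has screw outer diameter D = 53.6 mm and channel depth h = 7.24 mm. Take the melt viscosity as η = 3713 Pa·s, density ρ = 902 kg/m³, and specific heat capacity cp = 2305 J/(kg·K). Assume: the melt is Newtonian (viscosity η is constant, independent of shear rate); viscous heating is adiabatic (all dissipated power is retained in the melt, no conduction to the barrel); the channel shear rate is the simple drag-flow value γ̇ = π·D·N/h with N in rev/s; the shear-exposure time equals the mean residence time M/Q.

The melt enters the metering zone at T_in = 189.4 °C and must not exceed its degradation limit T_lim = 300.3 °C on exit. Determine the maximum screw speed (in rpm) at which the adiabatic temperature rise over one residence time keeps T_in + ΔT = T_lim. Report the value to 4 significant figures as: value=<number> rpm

value=46.74 rpm

Convert throughput: Q = 183.8 kg/h = 183.8/3600 = 0.0510556 kg/s
t_res = M / Q_s = 9.66 ÷ 0.0510556 = 189.206 s
Geometry in SI: D = 53.6 mm → 0.0536 m, h = 7.24 mm → 0.00724 m
ΔT_a = T_lim − T_in = 300.3 °C − 189.4 °C = 110.9 K
Invert ΔT = ηγ̇²t_res/(ρcp) for γ̇: γ̇_max² = ΔT_a ρ cp / (η t_res) = 110.9·902·2305 / (3713·189.206) = 328.209 s⁻²
Take the square root: γ̇_max = √(328.209) = 18.1165 s⁻¹
N_max = γ̇_max h / (πD) = 18.1165·0.00724/(π·0.0536) = 0.778931 rev/s → ×60 = 46.7358 rpm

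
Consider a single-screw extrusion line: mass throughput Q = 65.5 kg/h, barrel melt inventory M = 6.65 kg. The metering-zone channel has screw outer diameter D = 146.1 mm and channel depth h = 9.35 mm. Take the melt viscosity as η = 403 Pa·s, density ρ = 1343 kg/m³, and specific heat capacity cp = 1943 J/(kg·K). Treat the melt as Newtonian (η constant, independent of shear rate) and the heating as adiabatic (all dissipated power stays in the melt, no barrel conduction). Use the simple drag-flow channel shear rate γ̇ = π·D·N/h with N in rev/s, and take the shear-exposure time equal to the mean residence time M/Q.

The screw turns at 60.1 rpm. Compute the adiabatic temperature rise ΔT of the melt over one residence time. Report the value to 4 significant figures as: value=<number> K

Q_s = Q / 3600 = 65.5 / 3600 = 0.0181944 kg/s
Mean residence time: t_res = M/Q_s = 6.65 kg / 0.0181944 kg/s = 365.496 s
Convert to SI: D = 0.1461 m, h = 0.00935 m, N = 60.1/60 = 1.00167 rev/s
γ̇ = π D N / h = (π)(0.1461)(1.00167) / 0.00935 = 49.1713 s⁻¹
ΔT = η·γ̇²·t_res / (ρ·cp) = 403 · (49.1713)² · 365.496 / (1343 · 1943) = 136.478 K

value=136.5 K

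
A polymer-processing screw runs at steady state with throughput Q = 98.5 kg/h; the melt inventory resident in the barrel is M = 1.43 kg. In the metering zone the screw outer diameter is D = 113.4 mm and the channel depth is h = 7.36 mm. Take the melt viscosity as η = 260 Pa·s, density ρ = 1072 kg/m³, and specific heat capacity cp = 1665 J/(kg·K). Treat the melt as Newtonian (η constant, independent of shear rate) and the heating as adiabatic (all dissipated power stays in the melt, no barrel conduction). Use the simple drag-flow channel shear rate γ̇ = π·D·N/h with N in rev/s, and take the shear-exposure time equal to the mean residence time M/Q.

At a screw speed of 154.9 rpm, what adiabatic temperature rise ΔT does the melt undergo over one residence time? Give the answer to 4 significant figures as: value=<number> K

value=118.9 K

Convert throughput: Q = 98.5 kg/h = 98.5/3600 = 0.0273611 kg/s
t_res = M / Q_s = 1.43 ÷ 0.0273611 = 52.264 s
Geometry in metres: D = 113.4 mm → 0.1134 m, h = 7.36 mm → 0.00736 m; screw speed N = 154.9 rpm = 2.58167 rev/s
γ̇ = π D N / h = (π)(0.1134)(2.58167) / 0.00736 = 124.964 s⁻¹
ΔT = η·γ̇²·t_res/(ρ·cp) = [260 × 124.964² × 52.264] / [1072 × 1665] = 118.888 K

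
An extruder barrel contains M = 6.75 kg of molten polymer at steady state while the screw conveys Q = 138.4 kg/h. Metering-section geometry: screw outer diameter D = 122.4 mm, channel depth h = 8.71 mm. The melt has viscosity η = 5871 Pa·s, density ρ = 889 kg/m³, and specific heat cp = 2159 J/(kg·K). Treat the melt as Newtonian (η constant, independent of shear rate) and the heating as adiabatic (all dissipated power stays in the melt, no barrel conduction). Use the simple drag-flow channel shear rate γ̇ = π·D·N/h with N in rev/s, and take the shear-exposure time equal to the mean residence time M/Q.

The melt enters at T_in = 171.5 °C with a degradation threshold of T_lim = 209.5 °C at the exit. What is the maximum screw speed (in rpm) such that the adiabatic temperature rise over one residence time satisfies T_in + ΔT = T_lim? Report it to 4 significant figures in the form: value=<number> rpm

Throughput in SI: Q_s = 138.4 kg/h ÷ 3600 s/h = 0.0384444 kg/s
t_res = M / Q_s = 6.75 / 0.0384444 = 175.578 s
Geometry in SI: D = 122.4 mm → 0.1224 m, h = 8.71 mm → 0.00871 m
ΔT_a = T_lim − T_in = 209.5 °C − 171.5 °C = 38 K
γ̇_max² = ΔT_a·ρ·cp/(η·t_res) = 38·889·2159/(5871·175.578) = 70.7548 s⁻²
Take the square root: γ̇_max = √(70.7548) = 8.41159 s⁻¹
Solve γ̇ = πDN/h for N: N_max = γ̇_max·h/(π·D) = 8.41159 × 0.00871 / (π × 0.1224) = 0.190531 rev/s = 11.4318 rpm

value=11.43 rpm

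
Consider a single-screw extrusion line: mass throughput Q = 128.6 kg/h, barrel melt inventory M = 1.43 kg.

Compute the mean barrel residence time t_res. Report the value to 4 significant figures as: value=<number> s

value=40.03 s

Throughput in SI: Q_s = 128.6 kg/h ÷ 3600 s/h = 0.0357222 kg/s
t_res = M / Q_s = 1.43 ÷ 0.0357222 = 40.0311 s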